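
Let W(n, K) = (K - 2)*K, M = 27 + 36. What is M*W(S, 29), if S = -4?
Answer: 49329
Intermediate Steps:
M = 63
W(n, K) = K*(-2 + K) (W(n, K) = (-2 + K)*K = K*(-2 + K))
M*W(S, 29) = 63*(29*(-2 + 29)) = 63*(29*27) = 63*783 = 49329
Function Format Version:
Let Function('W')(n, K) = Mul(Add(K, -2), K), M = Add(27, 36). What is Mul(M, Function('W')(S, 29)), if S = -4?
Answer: 49329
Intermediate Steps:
M = 63
Function('W')(n, K) = Mul(K, Add(-2, K)) (Function('W')(n, K) = Mul(Add(-2, K), K) = Mul(K, Add(-2, K)))
Mul(M, Function('W')(S, 29)) = Mul(63, Mul(29, Add(-2, 29))) = Mul(63, Mul(29, 27)) = Mul(63, 783) = 49329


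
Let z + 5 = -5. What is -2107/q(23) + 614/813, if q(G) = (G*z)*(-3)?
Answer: -143259/62330 ≈ -2.2984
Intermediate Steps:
z = -10 (z = -5 - 5 = -10)
q(G) = 30*G (q(G) = (G*(-10))*(-3) = -10*G*(-3) = 30*G)
-2107/q(23) + 614/813 = -2107/(30*23) + 614/813 = -2107/690 + 614*(1/813) = -2107*1/690 + 614/813 = -2107/690 + 614/813 = -143259/62330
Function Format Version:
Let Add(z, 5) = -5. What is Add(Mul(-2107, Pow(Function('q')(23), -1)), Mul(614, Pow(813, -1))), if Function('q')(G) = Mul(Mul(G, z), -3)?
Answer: Rational(-143259, 62330) ≈ -2.2984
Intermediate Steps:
z = -10 (z = Add(-5, -5) = -10)
Function('q')(G) = Mul(30, G) (Function('q')(G) = Mul(Mul(G, -10), -3) = Mul(Mul(-10, G), -3) = Mul(30, G))
Add(Mul(-2107, Pow(Function('q')(23), -1)), Mul(614, Pow(813, -1))) = Add(Mul(-2107, Pow(Mul(30, 23), -1)), Mul(614, Pow(813, -1))) = Add(Mul(-2107, Pow(690, -1)), Mul(614, Rational(1, 813))) = Add(Mul(-2107, Rational(1, 690)), Rational(614, 813)) = Add(Rational(-2107, 690), Rational(614, 813)) = Rational(-143259, 62330)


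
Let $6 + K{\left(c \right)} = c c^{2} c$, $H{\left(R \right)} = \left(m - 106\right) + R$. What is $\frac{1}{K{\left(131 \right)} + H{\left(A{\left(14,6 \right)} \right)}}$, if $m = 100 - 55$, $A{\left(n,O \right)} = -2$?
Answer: $\frac{1}{294499852} \approx 3.3956 \cdot 10^{-9}$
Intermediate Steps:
$m = 45$
$H{\left(R \right)} = -61 + R$ ($H{\left(R \right)} = \left(45 - 106\right) + R = -61 + R$)
$K{\left(c \right)} = -6 + c^{4}$ ($K{\left(c \right)} = -6 + c c^{2} c = -6 + c^{3} c = -6 + c^{4}$)
$\frac{1}{K{\left(131 \right)} + H{\left(A{\left(14,6 \right)} \right)}} = \frac{1}{\left(-6 + 131^{4}\right) - 63} = \frac{1}{\left(-6 + 294499921\right) - 63} = \frac{1}{294499915 - 63} = \frac{1}{294499852}$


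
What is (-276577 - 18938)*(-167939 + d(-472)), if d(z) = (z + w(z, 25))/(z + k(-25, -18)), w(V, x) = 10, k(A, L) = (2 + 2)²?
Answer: 3771742757805/76 ≈ 4.9628e+10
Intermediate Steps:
k(A, L) = 16 (k(A, L) = 4² = 16)
d(z) = (10 + z)/(16 + z) (d(z) = (z + 10)/(z + 16) = (10 + z)/(16 + z))
(-276577 - 18938)*(-167939 + d(-472)) = (-276577 - 18938)*(-167939 + (10 - 472)/(16 - 472)) = -295515*(-167939 - 462/(-456)) = -295515*(-167939 - 1/456*(-462)) = -295515*(-167939 + 77/76) = -295515*(-12763287/76) = 3771742757805/76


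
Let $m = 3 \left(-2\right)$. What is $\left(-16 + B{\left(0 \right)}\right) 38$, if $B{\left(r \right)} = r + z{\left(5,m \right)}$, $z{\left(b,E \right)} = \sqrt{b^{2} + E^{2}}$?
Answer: $-608 + 38 \sqrt{61} \approx -311.21$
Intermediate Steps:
$m = -6$
$z{\left(b,E \right)} = \sqrt{E^{2} + b^{2}}$
$B{\left(r \right)} = r + \sqrt{61}$ ($B{\left(r \right)} = r + \sqrt{\left(-6\right)^{2} + 5^{2}} = r + \sqrt{36 + 25} = r + \sqrt{61}$)
$\left(-16 + B{\left(0 \right)}\right) 38 = \left(-16 + \left(0 + \sqrt{61}\right)\right) 38 = \left(-16 + \sqrt{61}\right) 38 = -608 + 38 \sqrt{61}$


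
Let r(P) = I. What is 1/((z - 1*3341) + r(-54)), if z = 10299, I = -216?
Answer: 1/6742 ≈ 0.00014832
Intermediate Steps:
r(P) = -216
1/((z - 1*3341) + r(-54)) = 1/((10299 - 1*3341) - 216) = 1/((10299 - 3341) - 216) = 1/(6958 - 216) = 1/6742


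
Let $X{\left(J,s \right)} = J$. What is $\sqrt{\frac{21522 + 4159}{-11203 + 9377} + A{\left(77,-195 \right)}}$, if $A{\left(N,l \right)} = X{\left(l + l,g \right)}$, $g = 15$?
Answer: $\frac{i \sqrt{1347261146}}{1826} \approx 20.101 i$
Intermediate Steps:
$A{\left(N,l \right)} = 2 l$ ($A{\left(N,l \right)} = l + l = 2 l$)
$\sqrt{\frac{21522 + 4159}{-11203 + 9377} + A{\left(77,-195 \right)}} = \sqrt{\frac{21522 + 4159}{-11203 + 9377} + 2 \left(-195\right)} = \sqrt{\frac{25681}{-1826} - 390} = \sqrt{25681 \left(- \frac{1}{1826}\right) - 390} = \sqrt{- \frac{25681}{1826} - 390} = \sqrt{- \frac{737821}{1826}} = \frac{i \sqrt{1347261146}}{1826}$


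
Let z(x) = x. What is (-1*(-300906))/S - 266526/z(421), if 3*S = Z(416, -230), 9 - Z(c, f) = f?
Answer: 316344564/100619 ≈ 3144.0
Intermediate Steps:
Z(c, f) = 9 - f
S = 239/3 (S = (9 - 1*(-230))/3 = (9 + 230)/3 = (1/3)*239 = 239/3 ≈ 79.667)
(-1*(-300906))/S - 266526/z(421) = (-1*(-300906))/(239/3) - 266526/421 = 300906*(3/239) - 266526*1/421 = 902718/239 - 266526/421 = 316344564/100619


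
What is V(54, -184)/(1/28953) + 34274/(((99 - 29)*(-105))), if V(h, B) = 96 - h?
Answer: 4468878413/3675 ≈ 1.2160e+6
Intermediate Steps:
V(54, -184)/(1/28953) + 34274/(((99 - 29)*(-105))) = (96 - 1*54)/(1/28953) + 34274/(((99 - 29)*(-105))) = (96 - 54)/(1/28953) + 34274/((70*(-105))) = 42*28953 + 34274/(-7350) = 1216026 + 34274*(-1/7350) = 1216026 - 17137/3675 = 4468878413/3675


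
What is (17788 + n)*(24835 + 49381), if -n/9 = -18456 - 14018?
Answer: 23010967664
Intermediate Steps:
n = 292266 (n = -9*(-18456 - 14018) = -9*(-32474) = 292266)
(17788 + n)*(24835 + 49381) = (17788 + 292266)*(24835 + 49381) = 310054*74216 = 23010967664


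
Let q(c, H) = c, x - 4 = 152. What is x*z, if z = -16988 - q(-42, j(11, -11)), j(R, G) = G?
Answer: -2643576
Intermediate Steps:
x = 156 (x = 4 + 152 = 156)
z = -16946 (z = -16988 - 1*(-42) = -16988 + 42 = -16946)
x*z = 156*(-16946) = -2643576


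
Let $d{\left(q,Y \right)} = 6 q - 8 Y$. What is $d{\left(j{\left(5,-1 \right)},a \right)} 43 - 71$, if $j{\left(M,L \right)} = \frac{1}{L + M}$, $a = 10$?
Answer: $- \frac{6893}{2} \approx -3446.5$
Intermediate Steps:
$d{\left(q,Y \right)} = - 8 Y + 6 q$
$d{\left(j{\left(5,-1 \right)},a \right)} 43 - 71 = \left(\left(-8\right) 10 + \frac{6}{-1 + 5}\right) 43 - 71 = \left(-80 + \frac{6}{4}\right) 43 - 71 = \left(-80 + 6 \cdot \frac{1}{4}\right) 43 - 71 = \left(-80 + \frac{3}{2}\right) 43 - 71 = \left(- \frac{157}{2}\right) 43 - 71 = - \frac{6751}{2} - 71 = - \frac{6893}{2}$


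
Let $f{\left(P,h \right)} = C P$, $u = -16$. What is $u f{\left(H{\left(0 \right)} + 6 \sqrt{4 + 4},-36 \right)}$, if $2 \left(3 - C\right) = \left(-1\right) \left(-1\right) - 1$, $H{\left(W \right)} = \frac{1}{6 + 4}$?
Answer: $- \frac{24}{5} - 576 \sqrt{2} \approx -819.39$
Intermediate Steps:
$H{\left(W \right)} = \frac{1}{10}$
$C = 3$ ($C = 3 - \frac{\left(-1\right) \left(-1\right) - 1}{2} = 3 - \frac{1 - 1}{2} = 3 - 0 = 3 + 0 = 3$)
$f{\left(P,h \right)} = 3 P$
$u f{\left(H{\left(0 \right)} + 6 \sqrt{4 + 4},-36 \right)} = - 16 \cdot 3 \left(\frac{1}{10} + 6 \sqrt{4 + 4}\right) = - 16 \cdot 3 \left(\frac{1}{10} + 6 \sqrt{8}\right) = - 16 \cdot 3 \left(\frac{1}{10} + 6 \cdot 2 \sqrt{2}\right) = - 16 \cdot 3 \left(\frac{1}{10} + 12 \sqrt{2}\right) = - 16 \left(\frac{3}{10} + 36 \sqrt{2}\right) = - \frac{24}{5} - 576 \sqrt{2}$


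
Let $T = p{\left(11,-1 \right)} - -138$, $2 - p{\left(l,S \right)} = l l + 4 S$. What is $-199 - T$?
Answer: $-222$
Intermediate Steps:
$p{\left(l,S \right)} = 2 - l^{2} - 4 S$ ($p{\left(l,S \right)} = 2 - \left(l l + 4 S\right) = 2 - \left(l^{2} + 4 S\right) = 2 - l^{2} - 4 S$)
$T = 23$ ($T = \left(2 - 11^{2} - -4\right) - -138 = \left(2 - 121 + 4\right) + 138 = -115 + 138 = 23$)
$-199 - T = -199 - 23 = -222$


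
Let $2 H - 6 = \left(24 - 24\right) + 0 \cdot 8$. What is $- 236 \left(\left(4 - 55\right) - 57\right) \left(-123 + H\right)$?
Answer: $-3058560$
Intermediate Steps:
$H = 3$ ($H = 3 + \frac{\left(24 - 24\right) + 0 \cdot 8}{2} = 3 + \frac{0 + 0}{2} = 3 + \frac{1}{2} \cdot 0 = 3 + 0 = 3$)
$- 236 \left(\left(4 - 55\right) - 57\right) \left(-123 + H\right) = - 236 \left(\left(4 - 55\right) - 57\right) \left(-123 + 3\right) = - 236 \left(\left(4 - 55\right) + \left(-64 + 7\right)\right) \left(-120\right) = - 236 \left(-51 - 57\right) \left(-120\right) = - 236 \left(\left(-108\right) \left(-120\right)\right) = \left(-236\right) 12960 = -3058560$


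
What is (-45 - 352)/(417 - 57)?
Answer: -397/360 ≈ -1.1028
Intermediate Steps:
(-45 - 352)/(417 - 57) = -397/360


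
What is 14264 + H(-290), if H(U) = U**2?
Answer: 98364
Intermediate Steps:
14264 + H(-290) = 14264 + (-290)**2 = 14264 + 84100 = 98364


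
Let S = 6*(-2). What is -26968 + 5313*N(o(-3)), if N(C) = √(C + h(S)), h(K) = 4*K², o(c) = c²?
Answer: -26968 + 15939*√65 ≈ 1.0154e+5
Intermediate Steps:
S = -12
N(C) = √(576 + C) (N(C) = √(C + 4*(-12)²) = √(C + 4*144) = √(C + 576) = √(576 + C))
-26968 + 5313*N(o(-3)) = -26968 + 5313*√(576 + (-3)²) = -26968 + 5313*√(576 + 9) = -26968 + 5313*√585 = -26968 + 5313*(3*√65) = -26968 + 15939*√65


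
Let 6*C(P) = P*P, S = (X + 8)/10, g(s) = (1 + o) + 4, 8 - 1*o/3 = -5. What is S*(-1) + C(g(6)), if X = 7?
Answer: 1927/6 ≈ 321.17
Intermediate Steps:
o = 39 (o = 24 - 3*(-5) = 24 + 15 = 39)
g(s) = 44 (g(s) = (1 + 39) + 4 = 40 + 4 = 44)
S = 3/2 (S = (7 + 8)/10 = 15*(1/10) = 3/2 ≈ 1.5000)
C(P) = P**2/6 (C(P) = (P*P)/6 = P**2/6)
S*(-1) + C(g(6)) = (3/2)*(-1) + (1/6)*44**2 = -3/2 + (1/6)*1936 = -3/2 + 968/3 = 1927/6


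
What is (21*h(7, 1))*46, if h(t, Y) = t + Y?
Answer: 7728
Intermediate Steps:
h(t, Y) = Y + t
(21*h(7, 1))*46 = (21*(1 + 7))*46 = (21*8)*46 = 168*46 = 7728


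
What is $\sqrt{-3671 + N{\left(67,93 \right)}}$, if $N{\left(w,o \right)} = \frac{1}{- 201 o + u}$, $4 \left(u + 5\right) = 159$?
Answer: $\frac{i \sqrt{20447781191851}}{74633} \approx 60.589 i$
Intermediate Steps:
$u = \frac{139}{4}$ ($u = -5 + \frac{1}{4} \cdot 159 = -5 + \frac{159}{4} = \frac{139}{4} \approx 34.75$)
$N{\left(w,o \right)} = \frac{1}{\frac{139}{4} - 201 o}$ ($N{\left(w,o \right)} = \frac{1}{- 201 o + \frac{139}{4}} = \frac{1}{\frac{139}{4} - 201 o}$)
$\sqrt{-3671 + N{\left(67,93 \right)}} = \sqrt{-3671 - \frac{4}{-139 + 804 \cdot 93}} = \sqrt{-3671 - \frac{4}{-139 + 74772}} = \sqrt{-3671 - \frac{4}{74633}} = \sqrt{- \frac{273977747}{74633}} = \frac{i \sqrt{20447781191851}}{74633}$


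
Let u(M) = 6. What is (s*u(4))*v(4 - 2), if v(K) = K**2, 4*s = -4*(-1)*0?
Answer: 0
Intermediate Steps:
s = 0 (s = (-4*(-1)*0)/4 = (4*0)/4 = (1/4)*0 = 0)
(s*u(4))*v(4 - 2) = (0*6)*(4 - 2)**2 = 0*2**2 = 0*4 = 0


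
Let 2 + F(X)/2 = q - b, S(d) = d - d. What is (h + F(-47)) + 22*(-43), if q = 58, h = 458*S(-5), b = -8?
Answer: -818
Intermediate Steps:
S(d) = 0
h = 0 (h = 458*0 = 0)
F(X) = 128 (F(X) = -4 + 2*(58 - 1*(-8)) = -4 + 2*(58 + 8) = -4 + 2*66 = -4 + 132 = 128)
(h + F(-47)) + 22*(-43) = (0 + 128) + 22*(-43) = 128 - 946 = -818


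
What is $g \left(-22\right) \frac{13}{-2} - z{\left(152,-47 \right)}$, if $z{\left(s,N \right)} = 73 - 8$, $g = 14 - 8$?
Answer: $793$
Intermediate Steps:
$g = 6$
$z{\left(s,N \right)} = 65$ ($z{\left(s,N \right)} = 73 - 8 = 65$)
$g \left(-22\right) \frac{13}{-2} - z{\left(152,-47 \right)} = 6 \left(-22\right) \frac{13}{-2} - 65 = - 132 \cdot 13 \left(- \frac{1}{2}\right) - 65 = \left(-132\right) \left(- \frac{13}{2}\right) - 65 = 858 - 65 = 793$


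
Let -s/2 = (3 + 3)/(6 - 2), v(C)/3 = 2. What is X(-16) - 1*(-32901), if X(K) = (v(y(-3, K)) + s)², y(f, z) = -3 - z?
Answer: 32910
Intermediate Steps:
v(C) = 6 (v(C) = 3*2 = 6)
s = -3 (s = -2*(3 + 3)/(6 - 2) = -12/4 = -2*3/2 = -3)
X(K) = 9 (X(K) = (6 - 3)² = 3² = 9)
X(-16) - 1*(-32901) = 9 - 1*(-32901) = 9 + 32901 = 32910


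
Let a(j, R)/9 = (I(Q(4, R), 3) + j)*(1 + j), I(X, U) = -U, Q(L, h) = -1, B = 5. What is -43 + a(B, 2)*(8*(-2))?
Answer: -1771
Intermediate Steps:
a(j, R) = 9*(1 + j)*(-3 + j) (a(j, R) = 9*((-1*3 + j)*(1 + j)) = 9*((-3 + j)*(1 + j)) = 9*((1 + j)*(-3 + j)) = 9*(1 + j)*(-3 + j))
-43 + a(B, 2)*(8*(-2)) = -43 + (-27 - 18*5 + 9*5**2)*(8*(-2)) = -43 + (-27 - 90 + 9*25)*(-16) = -43 + (-27 - 90 + 225)*(-16) = -43 + 108*(-16) = -43 - 1728 = -1771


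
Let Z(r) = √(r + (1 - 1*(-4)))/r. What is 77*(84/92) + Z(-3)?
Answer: 1617/23 - √2/3 ≈ 69.833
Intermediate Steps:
Z(r) = √(5 + r)/r (Z(r) = √(r + (1 + 4))/r = √(r + 5)/r = √(5 + r)/r)
77*(84/92) + Z(-3) = 77*(84/92) + √(5 - 3)/(-3) = 77*(84*(1/92)) - √2/3 = 77*(21/23) - √2/3 = 1617/23 - √2/3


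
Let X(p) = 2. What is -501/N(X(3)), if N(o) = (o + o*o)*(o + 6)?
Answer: -167/16 ≈ -10.438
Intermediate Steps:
N(o) = (6 + o)*(o + o²) (N(o) = (o + o²)*(6 + o) = (6 + o)*(o + o²))
-501/N(X(3)) = -501*1/(2*(6 + 2² + 7*2)) = -501*1/(2*(6 + 4 + 14)) = -501/(2*24) = -501/48 = -501*1/48 = -167/16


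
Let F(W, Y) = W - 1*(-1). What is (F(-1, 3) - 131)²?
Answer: 17161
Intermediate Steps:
F(W, Y) = 1 + W (F(W, Y) = W + 1 = 1 + W)
(F(-1, 3) - 131)² = ((1 - 1) - 131)² = (0 - 131)² = (-131)² = 17161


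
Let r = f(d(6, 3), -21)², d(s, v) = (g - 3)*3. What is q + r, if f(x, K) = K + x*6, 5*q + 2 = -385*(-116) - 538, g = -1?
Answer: 17473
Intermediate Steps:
d(s, v) = -12 (d(s, v) = (-1 - 3)*3 = -4*3 = -12)
q = 8824 (q = -⅖ + (-385*(-116) - 538)/5 = -⅖ + (44660 - 538)/5 = -⅖ + (⅕)*44122 = -⅖ + 44122/5 = 8824)
f(x, K) = K + 6*x
r = 8649 (r = (-21 + 6*(-12))² = (-21 - 72)² = (-93)² = 8649)
q + r = 8824 + 8649 = 17473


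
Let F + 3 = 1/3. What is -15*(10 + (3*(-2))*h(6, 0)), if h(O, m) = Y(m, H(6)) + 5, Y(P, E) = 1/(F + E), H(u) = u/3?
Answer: 165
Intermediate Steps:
F = -8/3 (F = -3 + 1/3 = -8/3 ≈ -2.6667)
H(u) = u/3 (H(u) = u*(1/3) = u/3)
Y(P, E) = 1/(-8/3 + E)
h(O, m) = 7/2 (h(O, m) = 3/(-8 + 3*((1/3)*6)) + 5 = 3/(-8 + 3*2) + 5 = 3/(-8 + 6) + 5 = 3/(-2) + 5 = 3*(-1/2) + 5 = -3/2 + 5 = 7/2)
-15*(10 + (3*(-2))*h(6, 0)) = -15*(10 + (3*(-2))*(7/2)) = -15*(10 - 6*7/2) = -15*(10 - 21) = -15*(-11) = 165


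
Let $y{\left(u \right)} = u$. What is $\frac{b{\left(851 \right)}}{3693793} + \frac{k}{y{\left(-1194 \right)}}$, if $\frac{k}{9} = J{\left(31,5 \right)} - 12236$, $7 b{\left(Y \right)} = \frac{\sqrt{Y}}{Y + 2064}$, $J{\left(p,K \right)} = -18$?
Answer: $\frac{18381}{199} + \frac{\sqrt{851}}{75371846165} \approx 92.367$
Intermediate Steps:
$b{\left(Y \right)} = \frac{\sqrt{Y}}{7 \left(2064 + Y\right)}$ ($b{\left(Y \right)} = \frac{\frac{1}{Y + 2064} \sqrt{Y}}{7} = \frac{\frac{1}{2064 + Y} \sqrt{Y}}{7} = \frac{\sqrt{Y} \frac{1}{2064 + Y}}{7} = \frac{\sqrt{Y}}{7 \left(2064 + Y\right)}$)
$k = -110286$ ($k = 9 \left(-18 - 12236\right) = 9 \left(-12254\right) = -110286$)
$\frac{b{\left(851 \right)}}{3693793} + \frac{k}{y{\left(-1194 \right)}} = \frac{\frac{1}{7} \sqrt{851} \frac{1}{2064 + 851}}{3693793} - \frac{110286}{-1194} = \frac{\sqrt{851}}{7 \cdot 2915} \cdot \frac{1}{3693793} - - \frac{18381}{199} = \frac{1}{7} \sqrt{851} \cdot \frac{1}{2915} \cdot \frac{1}{3693793} + \frac{18381}{199} = \frac{\sqrt{851}}{20405} \cdot \frac{1}{3693793} + \frac{18381}{199} = \frac{\sqrt{851}}{75371846165} + \frac{18381}{199} = \frac{18381}{199} + \frac{\sqrt{851}}{75371846165}$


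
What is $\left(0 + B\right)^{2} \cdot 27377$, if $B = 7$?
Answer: $1341473$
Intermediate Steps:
$\left(0 + B\right)^{2} \cdot 27377 = \left(0 + 7\right)^{2} \cdot 27377 = 7^{2} \cdot 27377 = 49 \cdot 27377 = 1341473$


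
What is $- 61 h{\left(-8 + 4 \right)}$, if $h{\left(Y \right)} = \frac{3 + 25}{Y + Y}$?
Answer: $\frac{427}{2} \approx 213.5$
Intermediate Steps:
$h{\left(Y \right)} = \frac{14}{Y}$ ($h{\left(Y \right)} = \frac{28}{2 Y} = 28 \frac{1}{2 Y} = \frac{14}{Y}$)
$- 61 h{\left(-8 + 4 \right)} = - 61 \frac{14}{-8 + 4} = - 61 \frac{14}{-4} = - 61 \cdot 14 \left(- \frac{1}{4}\right) = \left(-61\right) \left(- \frac{7}{2}\right) = \frac{427}{2}$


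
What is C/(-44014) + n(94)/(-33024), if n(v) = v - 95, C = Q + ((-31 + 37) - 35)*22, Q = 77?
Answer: 9285239/726759168 ≈ 0.012776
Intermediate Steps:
C = -561 (C = 77 + ((-31 + 37) - 35)*22 = 77 + (6 - 35)*22 = 77 - 29*22 = 77 - 638 = -561)
n(v) = -95 + v
C/(-44014) + n(94)/(-33024) = -561/(-44014) + (-95 + 94)/(-33024) = -561*(-1/44014) - 1*(-1/33024) = 561/44014 + 1/33024 = 9285239/726759168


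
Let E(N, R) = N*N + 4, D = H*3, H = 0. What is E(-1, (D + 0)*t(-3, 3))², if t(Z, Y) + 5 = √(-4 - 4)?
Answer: 25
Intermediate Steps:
D = 0 (D = 0*3 = 0)
t(Z, Y) = -5 + 2*I*√2 (t(Z, Y) = -5 + √(-4 - 4) = -5 + √(-8) = -5 + 2*I*√2)
E(N, R) = 4 + N² (E(N, R) = N² + 4 = 4 + N²)
E(-1, (D + 0)*t(-3, 3))² = (4 + (-1)²)² = (4 + 1)² = 5² = 25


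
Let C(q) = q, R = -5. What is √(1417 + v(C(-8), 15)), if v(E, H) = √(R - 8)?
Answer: √(1417 + I*√13) ≈ 37.643 + 0.0479*I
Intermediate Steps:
v(E, H) = I*√13 (v(E, H) = √(-5 - 8) = √(-13) = I*√13)
√(1417 + v(C(-8), 15)) = √(1417 + I*√13)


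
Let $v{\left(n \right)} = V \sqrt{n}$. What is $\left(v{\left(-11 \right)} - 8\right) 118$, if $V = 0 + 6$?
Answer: $-944 + 708 i \sqrt{11} \approx -944.0 + 2348.2 i$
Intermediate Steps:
$V = 6$
$v{\left(n \right)} = 6 \sqrt{n}$
$\left(v{\left(-11 \right)} - 8\right) 118 = \left(6 \sqrt{-11} - 8\right) 118 = \left(6 i \sqrt{11} - 8\right) 118 = \left(-8 + 6 i \sqrt{11}\right) 118 = -944 + 708 i \sqrt{11}$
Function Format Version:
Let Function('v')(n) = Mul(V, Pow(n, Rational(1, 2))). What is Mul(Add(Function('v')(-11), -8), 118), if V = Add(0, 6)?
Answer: Add(-944, Mul(708, I, Pow(11, Rational(1, 2)))) ≈ Add(-944.00, Mul(2348.2, I))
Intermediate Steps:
V = 6
Function('v')(n) = Mul(6, Pow(n, Rational(1, 2)))
Mul(Add(Function('v')(-11), -8), 118) = Mul(Add(Mul(6, Pow(-11, Rational(1, 2))), -8), 118) = Mul(Add(Mul(6, Mul(I, Pow(11, Rational(1, 2)))), -8), 118) = Mul(Add(Mul(6, I, Pow(11, Rational(1, 2))), -8), 118) = Mul(Add(-8, Mul(6, I, Pow(11, Rational(1, 2)))), 118) = Add(-944, Mul(708, I, Pow(11, Rational(1, 2))))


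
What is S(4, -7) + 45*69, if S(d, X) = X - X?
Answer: 3105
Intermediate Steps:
S(d, X) = 0
S(4, -7) + 45*69 = 0 + 45*69 = 0 + 3105 = 3105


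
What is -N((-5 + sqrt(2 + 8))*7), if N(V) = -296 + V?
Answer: 331 - 7*sqrt(10) ≈ 308.86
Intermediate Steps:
-N((-5 + sqrt(2 + 8))*7) = -(-296 + (-5 + sqrt(2 + 8))*7) = -(-296 + (-5 + sqrt(10))*7) = -(-296 + (-35 + 7*sqrt(10))) = -(-331 + 7*sqrt(10)) = 331 - 7*sqrt(10)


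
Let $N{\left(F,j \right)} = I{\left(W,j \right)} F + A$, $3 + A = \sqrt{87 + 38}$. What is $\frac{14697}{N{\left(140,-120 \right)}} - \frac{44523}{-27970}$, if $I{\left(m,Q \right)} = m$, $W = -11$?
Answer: $- \frac{264145944609}{33294425140} - \frac{73485 \sqrt{5}}{2380724} \approx -8.0027$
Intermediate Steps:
$A = -3 + 5 \sqrt{5}$ ($A = -3 + \sqrt{87 + 38} = -3 + \sqrt{125} = -3 + 5 \sqrt{5} \approx 8.1803$)
$N{\left(F,j \right)} = -3 - 11 F + 5 \sqrt{5}$ ($N{\left(F,j \right)} = - 11 F - \left(3 - 5 \sqrt{5}\right) = -3 - 11 F + 5 \sqrt{5}$)
$\frac{14697}{N{\left(140,-120 \right)}} - \frac{44523}{-27970} = \frac{14697}{-3 - 1540 + 5 \sqrt{5}} - \frac{44523}{-27970} = \frac{14697}{-3 - 1540 + 5 \sqrt{5}} - - \frac{44523}{27970} = \frac{14697}{-1543 + 5 \sqrt{5}} + \frac{44523}{27970} = \frac{44523}{27970} + \frac{14697}{-1543 + 5 \sqrt{5}}$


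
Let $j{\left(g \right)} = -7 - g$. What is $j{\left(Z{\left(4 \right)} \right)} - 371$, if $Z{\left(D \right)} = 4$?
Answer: $-382$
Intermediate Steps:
$j{\left(Z{\left(4 \right)} \right)} - 371 = \left(-7 - 4\right) - 371 = -11 - 371 = -382$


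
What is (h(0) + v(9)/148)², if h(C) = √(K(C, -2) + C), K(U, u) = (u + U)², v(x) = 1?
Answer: 88209/21904 ≈ 4.0271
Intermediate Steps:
K(U, u) = (U + u)²
h(C) = √(C + (-2 + C)²) (h(C) = √((C - 2)² + C) = √((-2 + C)² + C) = √(C + (-2 + C)²))
(h(0) + v(9)/148)² = (√(0 + (-2 + 0)²) + 1/148)² = (√(0 + (-2)²) + 1*(1/148))² = (√(0 + 4) + 1/148)² = (√4 + 1/148)² = (2 + 1/148)² = (297/148)² = 88209/21904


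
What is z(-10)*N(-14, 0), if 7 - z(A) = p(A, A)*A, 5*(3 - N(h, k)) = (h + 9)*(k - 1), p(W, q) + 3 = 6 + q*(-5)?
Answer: 1074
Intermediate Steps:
p(W, q) = 3 - 5*q (p(W, q) = -3 + (6 + q*(-5)) = -3 + (6 - 5*q) = 3 - 5*q)
N(h, k) = 3 - (-1 + k)*(9 + h)/5 (N(h, k) = 3 - (h + 9)*(k - 1)/5 = 3 - (9 + h)*(-1 + k)/5 = 3 - (-1 + k)*(9 + h)/5)
z(A) = 7 - A*(3 - 5*A) (z(A) = 7 - (3 - 5*A)*A = 7 - A*(3 - 5*A))
z(-10)*N(-14, 0) = (7 - 10*(-3 + 5*(-10)))*(24/5 - 9/5*0 + (⅕)*(-14) - ⅕*(-14)*0) = (7 - 10*(-3 - 50))*(24/5 + 0 - 14/5 + 0) = (7 - 10*(-53))*2 = (7 + 530)*2 = 537*2 = 1074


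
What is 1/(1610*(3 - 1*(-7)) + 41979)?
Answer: 1/58079 ≈ 1.7218e-5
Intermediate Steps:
1/(1610*(3 - 1*(-7)) + 41979) = 1/(1610*(3 + 7) + 41979) = 1/(1610*10 + 41979) = 1/(16100 + 41979) = 1/58079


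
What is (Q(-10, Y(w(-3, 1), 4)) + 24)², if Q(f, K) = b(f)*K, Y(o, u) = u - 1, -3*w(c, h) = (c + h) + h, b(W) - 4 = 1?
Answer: 1521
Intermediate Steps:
b(W) = 5 (b(W) = 4 + 1 = 5)
w(c, h) = -2*h/3 - c/3 (w(c, h) = -((c + h) + h)/3 = -(c + 2*h)/3 = -2*h/3 - c/3)
Y(o, u) = -1 + u
Q(f, K) = 5*K
(Q(-10, Y(w(-3, 1), 4)) + 24)² = (5*(-1 + 4) + 24)² = (5*3 + 24)² = (15 + 24)² = 39² = 1521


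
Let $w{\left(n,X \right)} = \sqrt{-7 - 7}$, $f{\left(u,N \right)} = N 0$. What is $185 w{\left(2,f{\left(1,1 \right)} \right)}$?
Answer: $185 i \sqrt{14} \approx 692.21 i$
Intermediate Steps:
$f{\left(u,N \right)} = 0$
$w{\left(n,X \right)} = i \sqrt{14}$ ($w{\left(n,X \right)} = \sqrt{-14} = i \sqrt{14}$)
$185 w{\left(2,f{\left(1,1 \right)} \right)} = 185 i \sqrt{14}$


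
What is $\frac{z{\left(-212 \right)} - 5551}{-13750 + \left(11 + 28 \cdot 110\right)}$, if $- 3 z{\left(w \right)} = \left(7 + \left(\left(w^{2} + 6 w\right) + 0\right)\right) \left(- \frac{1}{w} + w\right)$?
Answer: $- \frac{653178287}{2259708} \approx -289.05$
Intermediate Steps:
$z{\left(w \right)} = - \frac{\left(w - \frac{1}{w}\right) \left(7 + w^{2} + 6 w\right)}{3}$ ($z{\left(w \right)} = - \frac{\left(7 + \left(\left(w^{2} + 6 w\right) + 0\right)\right) \left(- \frac{1}{w} + w\right)}{3} = - \frac{\left(7 + \left(w^{2} + 6 w\right)\right) \left(w - \frac{1}{w}\right)}{3} = - \frac{\left(7 + w^{2} + 6 w\right) \left(w - \frac{1}{w}\right)}{3} = - \frac{\left(w - \frac{1}{w}\right) \left(7 + w^{2} + 6 w\right)}{3}$)
$\frac{z{\left(-212 \right)} - 5551}{-13750 + \left(11 + 28 \cdot 110\right)} = \frac{\frac{7 - - 212 \left(-6 + \left(-212\right)^{3} + 6 \left(-212\right) + 6 \left(-212\right)^{2}\right)}{3 \left(-212\right)} - 5551}{-13750 + \left(11 + 28 \cdot 110\right)} = \frac{\frac{1}{3} \left(- \frac{1}{212}\right) \left(7 - - 212 \left(-6 - 9528128 - 1272 + 6 \cdot 44944\right)\right) - 5551}{-13750 + \left(11 + 3080\right)} = \frac{\frac{1}{3} \left(- \frac{1}{212}\right) \left(7 - - 212 \left(-6 - 9528128 - 1272 + 269664\right)\right) - 5551}{-13750 + 3091} = \frac{\frac{1}{3} \left(- \frac{1}{212}\right) \left(7 - \left(-212\right) \left(-9259742\right)\right) - 5551}{-10659} = \left(\frac{1}{3} \left(- \frac{1}{212}\right) \left(7 - 1963065304\right) - 5551\right) \left(- \frac{1}{10659}\right) = \left(\frac{1}{3} \left(- \frac{1}{212}\right) \left(-1963065297\right) - 5551\right) \left(- \frac{1}{10659}\right) = \left(\frac{654355099}{212} - 5551\right) \left(- \frac{1}{10659}\right) = \frac{653178287}{212} \left(- \frac{1}{10659}\right) = - \frac{653178287}{2259708}$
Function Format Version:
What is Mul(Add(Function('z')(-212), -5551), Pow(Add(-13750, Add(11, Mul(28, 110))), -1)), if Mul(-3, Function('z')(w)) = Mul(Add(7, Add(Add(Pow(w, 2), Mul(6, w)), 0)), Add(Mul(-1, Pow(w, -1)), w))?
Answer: Rational(-653178287, 2259708) ≈ -289.05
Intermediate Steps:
Function('z')(w) = Mul(Rational(-1, 3), Add(w, Mul(-1, Pow(w, -1))), Add(7, Pow(w, 2), Mul(6, w))) (Function('z')(w) = Mul(Rational(-1, 3), Mul(Add(7, Add(Add(Pow(w, 2), Mul(6, w)), 0)), Add(Mul(-1, Pow(w, -1)), w))) = Mul(Rational(-1, 3), Mul(Add(7, Add(Pow(w, 2), Mul(6, w))), Add(w, Mul(-1, Pow(w, -1))))) = Mul(Rational(-1, 3), Mul(Add(7, Pow(w, 2), Mul(6, w)), Add(w, Mul(-1, Pow(w, -1))))) = Mul(Rational(-1, 3), Mul(Add(w, Mul(-1, Pow(w, -1))), Add(7, Pow(w, 2), Mul(6, w)))) = Mul(Rational(-1, 3), Add(w, Mul(-1, Pow(w, -1))), Add(7, Pow(w, 2), Mul(6, w))))
Mul(Add(Function('z')(-212), -5551), Pow(Add(-13750, Add(11, Mul(28, 110))), -1)) = Mul(Add(Mul(Rational(1, 3), Pow(-212, -1), Add(7, Mul(-1, -212, Add(-6, Pow(-212, 3), Mul(6, -212), Mul(6, Pow(-212, 2)))))), -5551), Pow(Add(-13750, Add(11, Mul(28, 110))), -1)) = Mul(Add(Mul(Rational(1, 3), Rational(-1, 212), Add(7, Mul(-1, -212, Add(-6, -9528128, -1272, Mul(6, 44944))))), -5551), Pow(Add(-13750, Add(11, 3080)), -1)) = Mul(Add(Mul(Rational(1, 3), Rational(-1, 212), Add(7, Mul(-1, -212, Add(-6, -9528128, -1272, 269664)))), -5551), Pow(Add(-13750, 3091), -1)) = Mul(Add(Mul(Rational(1, 3), Rational(-1, 212), Add(7, Mul(-1, -212, -9259742))), -5551), Pow(-10659, -1)) = Mul(Add(Mul(Rational(1, 3), Rational(-1, 212), Add(7, -1963065304)), -5551), Rational(-1, 10659)) = Mul(Add(Mul(Rational(1, 3), Rational(-1, 212), -1963065297), -5551), Rational(-1, 10659)) = Mul(Add(Rational(654355099, 212), -5551), Rational(-1, 10659)) = Mul(Rational(653178287, 212), Rational(-1, 10659)) = Rational(-653178287, 2259708)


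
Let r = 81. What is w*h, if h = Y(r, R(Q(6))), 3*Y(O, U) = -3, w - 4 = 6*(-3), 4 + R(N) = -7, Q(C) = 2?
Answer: 14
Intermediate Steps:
R(N) = -11 (R(N) = -4 - 7 = -11)
w = -14 (w = 4 + 6*(-3) = 4 - 18 = -14)
Y(O, U) = -1 (Y(O, U) = (⅓)*(-3) = -1)
h = -1
w*h = -14*(-1) = 14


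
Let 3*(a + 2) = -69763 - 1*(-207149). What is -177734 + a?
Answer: -395822/3 ≈ -1.3194e+5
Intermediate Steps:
a = 137380/3 (a = -2 + (-69763 - 1*(-207149))/3 = -2 + (-69763 + 207149)/3 = -2 + (1/3)*137386 = -2 + 137386/3 = 137380/3 ≈ 45793.)
-177734 + a = -177734 + 137380/3 = -395822/3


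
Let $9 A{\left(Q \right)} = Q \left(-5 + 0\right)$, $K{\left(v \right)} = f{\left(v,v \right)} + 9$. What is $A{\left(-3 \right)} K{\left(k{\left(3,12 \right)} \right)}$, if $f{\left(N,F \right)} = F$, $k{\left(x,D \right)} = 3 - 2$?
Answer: $\frac{50}{3} \approx 16.667$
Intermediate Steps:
$k{\left(x,D \right)} = 1$
$K{\left(v \right)} = 9 + v$ ($K{\left(v \right)} = v + 9 = 9 + v$)
$A{\left(Q \right)} = - \frac{5 Q}{9}$ ($A{\left(Q \right)} = \frac{Q \left(-5 + 0\right)}{9} = \frac{Q \left(-5\right)}{9} = \frac{\left(-5\right) Q}{9} = - \frac{5 Q}{9}$)
$A{\left(-3 \right)} K{\left(k{\left(3,12 \right)} \right)} = \left(- \frac{5}{9}\right) \left(-3\right) \left(9 + 1\right) = \frac{5}{3} \cdot 10 = \frac{50}{3}$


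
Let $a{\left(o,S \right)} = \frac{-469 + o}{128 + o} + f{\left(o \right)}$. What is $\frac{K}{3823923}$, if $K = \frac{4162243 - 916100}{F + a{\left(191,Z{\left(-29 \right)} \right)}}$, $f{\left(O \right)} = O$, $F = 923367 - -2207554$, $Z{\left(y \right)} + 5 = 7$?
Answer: $\frac{1035519617}{3819427787317350} \approx 2.7112 \cdot 10^{-7}$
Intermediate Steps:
$Z{\left(y \right)} = 2$ ($Z{\left(y \right)} = -5 + 7 = 2$)
$F = 3130921$ ($F = 923367 + 2207554 = 3130921$)
$a{\left(o,S \right)} = o + \frac{-469 + o}{128 + o}$ ($a{\left(o,S \right)} = \frac{-469 + o}{128 + o} + o = o + \frac{-469 + o}{128 + o}$)
$K = \frac{1035519617}{998824450}$ ($K = \frac{4162243 - 916100}{3130921 + \frac{-469 + 191^{2} + 129 \cdot 191}{128 + 191}} = \frac{3246143}{3130921 + \frac{-469 + 36481 + 24639}{319}} = \frac{3246143}{3130921 + \frac{1}{319} \cdot 60651} = \frac{3246143}{3130921 + \frac{60651}{319}} = \frac{3246143}{\frac{998824450}{319}} = 3246143 \cdot \frac{319}{998824450} = \frac{1035519617}{998824450} \approx 1.0367$)
$\frac{K}{3823923} = \frac{1035519617}{998824450 \cdot 3823923} = \frac{1035519617}{998824450} \cdot \frac{1}{3823923} = \frac{1035519617}{3819427787317350}$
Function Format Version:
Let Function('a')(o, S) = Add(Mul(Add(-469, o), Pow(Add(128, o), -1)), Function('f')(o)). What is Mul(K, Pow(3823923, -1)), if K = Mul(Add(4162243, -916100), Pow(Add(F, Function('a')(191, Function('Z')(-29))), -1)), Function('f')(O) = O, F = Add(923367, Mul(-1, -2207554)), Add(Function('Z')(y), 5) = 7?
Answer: Rational(1035519617, 3819427787317350) ≈ 2.7112e-7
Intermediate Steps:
Function('Z')(y) = 2 (Function('Z')(y) = Add(-5, 7) = 2)
F = 3130921 (F = Add(923367, 2207554) = 3130921)
Function('a')(o, S) = Add(o, Mul(Pow(Add(128, o), -1), Add(-469, o))) (Function('a')(o, S) = Add(Mul(Add(-469, o), Pow(Add(128, o), -1)), o) = Add(Mul(Pow(Add(128, o), -1), Add(-469, o)), o) = Add(o, Mul(Pow(Add(128, o), -1), Add(-469, o))))
K = Rational(1035519617, 998824450) (K = Mul(Add(4162243, -916100), Pow(Add(3130921, Mul(Pow(Add(128, 191), -1), Add(-469, Pow(191, 2), Mul(129, 191)))), -1)) = Mul(3246143, Pow(Add(3130921, Mul(Pow(319, -1), Add(-469, 36481, 24639))), -1)) = Mul(3246143, Pow(Add(3130921, Mul(Rational(1, 319), 60651)), -1)) = Mul(3246143, Pow(Add(3130921, Rational(60651, 319)), -1)) = Mul(3246143, Pow(Rational(998824450, 319), -1)) = Mul(3246143, Rational(319, 998824450)) = Rational(1035519617, 998824450) ≈ 1.0367)
Mul(K, Pow(3823923, -1)) = Mul(Rational(1035519617, 998824450), Pow(3823923, -1)) = Mul(Rational(1035519617, 998824450), Rational(1, 3823923)) = Rational(1035519617, 3819427787317350)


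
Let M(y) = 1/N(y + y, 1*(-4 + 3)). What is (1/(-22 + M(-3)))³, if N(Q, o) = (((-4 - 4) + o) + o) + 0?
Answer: -1000/10793861 ≈ -9.2645e-5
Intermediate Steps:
N(Q, o) = -8 + 2*o (N(Q, o) = ((-8 + o) + o) + 0 = (-8 + 2*o) + 0 = -8 + 2*o)
M(y) = -⅒ (M(y) = 1/(-8 + 2*(1*(-4 + 3))) = 1/(-8 + 2*(1*(-1))) = 1/(-8 + 2*(-1)) = 1/(-8 - 2) = 1/(-10) = -⅒)
(1/(-22 + M(-3)))³ = (1/(-22 - ⅒))³ = (1/(-221/10))³ = (-10/221)³ = -1000/10793861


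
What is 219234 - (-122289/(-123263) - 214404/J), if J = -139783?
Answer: 513439454571/2341997 ≈ 2.1923e+5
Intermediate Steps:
219234 - (-122289/(-123263) - 214404/J) = 219234 - (-122289/(-123263) - 214404/(-139783)) = 219234 - (-122289*(-1/123263) - 214404*(-1/139783)) = 219234 - (122289/123263 + 204/133) = 219234 - 1*5915727/2341997 = 219234 - 5915727/2341997 = 513439454571/2341997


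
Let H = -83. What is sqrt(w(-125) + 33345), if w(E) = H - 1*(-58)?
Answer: 14*sqrt(170) ≈ 182.54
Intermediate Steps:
w(E) = -25 (w(E) = -83 - 1*(-58) = -83 + 58 = -25)
sqrt(w(-125) + 33345) = sqrt(-25 + 33345) = sqrt(33320) = 14*sqrt(170)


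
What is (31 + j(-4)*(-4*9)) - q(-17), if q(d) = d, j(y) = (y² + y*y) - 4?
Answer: -960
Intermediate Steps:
j(y) = -4 + 2*y² (j(y) = (y² + y²) - 4 = 2*y² - 4 = -4 + 2*y²)
(31 + j(-4)*(-4*9)) - q(-17) = (31 + (-4 + 2*(-4)²)*(-4*9)) - 1*(-17) = (31 + (-4 + 2*16)*(-36)) + 17 = (31 + (-4 + 32)*(-36)) + 17 = (31 + 28*(-36)) + 17 = (31 - 1008) + 17 = -977 + 17 = -960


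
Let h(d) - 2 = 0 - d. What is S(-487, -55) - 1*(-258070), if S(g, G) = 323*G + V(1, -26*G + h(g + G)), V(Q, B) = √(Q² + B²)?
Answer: 240305 + √3896677 ≈ 2.4228e+5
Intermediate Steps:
h(d) = 2 - d (h(d) = 2 + (0 - d) = 2 - d)
V(Q, B) = √(B² + Q²)
S(g, G) = √(1 + (2 - g - 27*G)²) + 323*G (S(g, G) = 323*G + √((-26*G + (2 - (g + G)))² + 1²) = 323*G + √((-26*G + (2 - (G + g)))² + 1) = 323*G + √((-26*G + (2 + (-G - g)))² + 1) = 323*G + √((-26*G + (2 - G - g))² + 1) = 323*G + √((2 - g - 27*G)² + 1) = 323*G + √(1 + (2 - g - 27*G)²) = √(1 + (2 - g - 27*G)²) + 323*G)
S(-487, -55) - 1*(-258070) = (√(1 + (-2 - 487 + 27*(-55))²) + 323*(-55)) - 1*(-258070) = (√(1 + (-2 - 487 - 1485)²) - 17765) + 258070 = (√(1 + (-1974)²) - 17765) + 258070 = (√(1 + 3896676) - 17765) + 258070 = (√3896677 - 17765) + 258070 = (-17765 + √3896677) + 258070 = 240305 + √3896677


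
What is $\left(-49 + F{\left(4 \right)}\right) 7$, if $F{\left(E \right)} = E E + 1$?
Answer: $-224$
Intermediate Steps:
$F{\left(E \right)} = 1 + E^{2}$ ($F{\left(E \right)} = E^{2} + 1 = 1 + E^{2}$)
$\left(-49 + F{\left(4 \right)}\right) 7 = \left(-49 + \left(1 + 4^{2}\right)\right) 7 = \left(-49 + \left(1 + 16\right)\right) 7 = \left(-49 + 17\right) 7 = \left(-32\right) 7 = -224$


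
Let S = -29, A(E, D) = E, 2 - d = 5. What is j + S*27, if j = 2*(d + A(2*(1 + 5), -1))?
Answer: -765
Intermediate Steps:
d = -3 (d = 2 - 1*5 = 2 - 5 = -3)
j = 18 (j = 2*(-3 + 2*(1 + 5)) = 2*(-3 + 2*6) = 2*(-3 + 12) = 2*9 = 18)
j + S*27 = 18 - 29*27 = 18 - 783 = -765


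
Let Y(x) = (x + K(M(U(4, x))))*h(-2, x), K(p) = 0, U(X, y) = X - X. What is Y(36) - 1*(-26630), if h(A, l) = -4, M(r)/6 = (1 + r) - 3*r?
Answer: 26486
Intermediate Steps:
U(X, y) = 0
M(r) = 6 - 12*r (M(r) = 6*((1 + r) - 3*r) = 6*(1 - 2*r) = 6 - 12*r)
Y(x) = -4*x (Y(x) = (x + 0)*(-4) = x*(-4) = -4*x)
Y(36) - 1*(-26630) = -4*36 - 1*(-26630) = -144 + 26630 = 26486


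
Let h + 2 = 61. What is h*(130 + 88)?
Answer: 12862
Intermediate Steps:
h = 59 (h = -2 + 61 = 59)
h*(130 + 88) = 59*(130 + 88) = 59*218 = 12862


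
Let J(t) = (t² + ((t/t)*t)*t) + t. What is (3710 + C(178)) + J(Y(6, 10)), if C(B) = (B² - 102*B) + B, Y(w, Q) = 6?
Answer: 17494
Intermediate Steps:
C(B) = B² - 101*B
J(t) = t + 2*t² (J(t) = (t² + (1*t)*t) + t = (t² + t*t) + t = (t² + t²) + t = 2*t² + t = t + 2*t²)
(3710 + C(178)) + J(Y(6, 10)) = (3710 + 178*(-101 + 178)) + 6*(1 + 2*6) = (3710 + 178*77) + 6*(1 + 12) = (3710 + 13706) + 6*13 = 17416 + 78 = 17494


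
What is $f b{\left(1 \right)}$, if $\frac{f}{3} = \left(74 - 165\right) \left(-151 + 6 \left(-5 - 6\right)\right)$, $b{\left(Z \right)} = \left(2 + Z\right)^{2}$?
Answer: $533169$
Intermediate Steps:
$f = 59241$ ($f = 3 \left(74 - 165\right) \left(-151 + 6 \left(-5 - 6\right)\right) = 3 \left(- 91 \left(-151 + 6 \left(-11\right)\right)\right) = 3 \left(- 91 \left(-151 - 66\right)\right) = 3 \left(\left(-91\right) \left(-217\right)\right) = 3 \cdot 19747 = 59241$)
$f b{\left(1 \right)} = 59241 \left(2 + 1\right)^{2} = 59241 \cdot 3^{2} = 59241 \cdot 9 = 533169$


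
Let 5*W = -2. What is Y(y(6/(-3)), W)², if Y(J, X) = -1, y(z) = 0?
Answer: 1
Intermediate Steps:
W = -⅖ (W = (⅕)*(-2) = -⅖ ≈ -0.40000)
Y(y(6/(-3)), W)² = (-1)² = 1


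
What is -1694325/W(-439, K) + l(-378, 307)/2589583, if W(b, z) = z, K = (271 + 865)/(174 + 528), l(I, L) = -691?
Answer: -21690787625003/20716664 ≈ -1.0470e+6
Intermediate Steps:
K = 568/351 (K = 1136/702 = 1136*(1/702) = 568/351 ≈ 1.6182)
-1694325/W(-439, K) + l(-378, 307)/2589583 = -1694325/568/351 - 691/2589583 = -1694325*351/568 - 691*1/2589583 = -594708075/568 - 691/2589583 = -21690787625003/20716664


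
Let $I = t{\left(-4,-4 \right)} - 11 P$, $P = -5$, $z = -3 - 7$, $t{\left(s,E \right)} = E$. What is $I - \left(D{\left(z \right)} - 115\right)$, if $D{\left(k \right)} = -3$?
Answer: $169$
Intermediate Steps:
$z = -10$
$I = 51$ ($I = -4 - -55 = -4 + 55 = 51$)
$I - \left(D{\left(z \right)} - 115\right) = 51 - \left(-3 - 115\right) = 51 - -118 = 51 + 118 = 169$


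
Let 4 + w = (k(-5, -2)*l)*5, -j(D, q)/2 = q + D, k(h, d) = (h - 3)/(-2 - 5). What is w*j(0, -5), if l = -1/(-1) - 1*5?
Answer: -1880/7 ≈ -268.57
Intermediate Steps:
k(h, d) = 3/7 - h/7 (k(h, d) = (-3 + h)/(-7) = (-3 + h)*(-1/7) = 3/7 - h/7)
j(D, q) = -2*D - 2*q (j(D, q) = -2*(q + D) = -2*(D + q) = -2*D - 2*q)
l = -4 (l = -1*(-1) - 5 = 1 - 5 = -4)
w = -188/7 (w = -4 + ((3/7 - 1/7*(-5))*(-4))*5 = -4 + ((3/7 + 5/7)*(-4))*5 = -4 + ((8/7)*(-4))*5 = -4 - 32/7*5 = -4 - 160/7 = -188/7 ≈ -26.857)
w*j(0, -5) = -188*(-2*0 - 2*(-5))/7 = -188*(0 + 10)/7 = -188/7*10 = -1880/7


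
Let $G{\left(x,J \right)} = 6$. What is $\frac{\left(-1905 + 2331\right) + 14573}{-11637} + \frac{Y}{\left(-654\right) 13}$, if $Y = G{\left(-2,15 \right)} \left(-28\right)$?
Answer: $- \frac{20927747}{16489629} \approx -1.2691$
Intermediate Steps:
$Y = -168$ ($Y = 6 \left(-28\right) = -168$)
$\frac{\left(-1905 + 2331\right) + 14573}{-11637} + \frac{Y}{\left(-654\right) 13} = \frac{\left(-1905 + 2331\right) + 14573}{-11637} - \frac{168}{\left(-654\right) 13} = \left(426 + 14573\right) \left(- \frac{1}{11637}\right) - \frac{168}{-8502} = 14999 \left(- \frac{1}{11637}\right) - - \frac{28}{1417} = - \frac{14999}{11637} + \frac{28}{1417} = - \frac{20927747}{16489629}$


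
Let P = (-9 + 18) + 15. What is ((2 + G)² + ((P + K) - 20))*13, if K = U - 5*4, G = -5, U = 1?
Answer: -78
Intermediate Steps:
K = -19 (K = 1 - 5*4 = 1 - 20 = -19)
P = 24 (P = 9 + 15 = 24)
((2 + G)² + ((P + K) - 20))*13 = ((2 - 5)² + ((24 - 19) - 20))*13 = ((-3)² + (5 - 20))*13 = (9 - 15)*13 = -6*13 = -78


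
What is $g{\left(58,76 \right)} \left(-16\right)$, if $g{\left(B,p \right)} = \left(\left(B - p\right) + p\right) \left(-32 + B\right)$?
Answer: $-24128$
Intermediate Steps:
$g{\left(B,p \right)} = B \left(-32 + B\right)$
$g{\left(58,76 \right)} \left(-16\right) = 58 \left(-32 + 58\right) \left(-16\right) = 58 \cdot 26 \left(-16\right) = 1508 \left(-16\right) = -24128$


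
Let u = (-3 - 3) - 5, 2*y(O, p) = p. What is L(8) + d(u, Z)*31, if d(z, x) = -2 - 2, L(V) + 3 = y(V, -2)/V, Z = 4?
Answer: -1017/8 ≈ -127.13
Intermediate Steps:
y(O, p) = p/2
L(V) = -3 - 1/V (L(V) = -3 + ((½)*(-2))/V = -3 - 1/V)
u = -11 (u = -6 - 5 = -11)
d(z, x) = -4
L(8) + d(u, Z)*31 = (-3 - 1/8) - 4*31 = (-3 - 1*⅛) - 124 = (-3 - ⅛) - 124 = -25/8 - 124 = -1017/8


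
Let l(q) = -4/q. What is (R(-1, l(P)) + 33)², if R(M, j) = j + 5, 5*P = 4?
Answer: 1089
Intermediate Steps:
P = ⅘ (P = (⅕)*4 = ⅘ ≈ 0.80000)
R(M, j) = 5 + j
(R(-1, l(P)) + 33)² = ((5 - 4/⅘) + 33)² = ((5 - 4*5/4) + 33)² = ((5 - 5) + 33)² = (0 + 33)² = 33² = 1089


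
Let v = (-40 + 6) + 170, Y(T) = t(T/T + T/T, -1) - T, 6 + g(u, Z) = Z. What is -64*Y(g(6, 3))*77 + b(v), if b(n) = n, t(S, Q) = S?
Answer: -24504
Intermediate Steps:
g(u, Z) = -6 + Z
Y(T) = 2 - T (Y(T) = (T/T + T/T) - T = (1 + 1) - T = 2 - T)
v = 136 (v = -34 + 170 = 136)
-64*Y(g(6, 3))*77 + b(v) = -64*(2 - (-6 + 3))*77 + 136 = -64*(2 - 1*(-3))*77 + 136 = -64*(2 + 3)*77 + 136 = -64*5*77 + 136 = -320*77 + 136 = -24640 + 136 = -24504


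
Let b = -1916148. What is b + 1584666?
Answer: -331482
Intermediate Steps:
b + 1584666 = -1916148 + 1584666 = -331482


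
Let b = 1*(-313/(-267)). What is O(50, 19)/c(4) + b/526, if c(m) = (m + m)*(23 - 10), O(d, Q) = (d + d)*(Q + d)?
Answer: 60567647/912873 ≈ 66.348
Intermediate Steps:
b = 313/267 (b = 1*(-313*(-1/267)) = 1*(313/267) = 313/267 ≈ 1.1723)
O(d, Q) = 2*d*(Q + d) (O(d, Q) = (2*d)*(Q + d) = 2*d*(Q + d))
c(m) = 26*m (c(m) = (2*m)*13 = 26*m)
O(50, 19)/c(4) + b/526 = (2*50*(19 + 50))/((26*4)) + (313/267)/526 = (2*50*69)/104 + (313/267)*(1/526) = 6900*(1/104) + 313/140442 = 1725/26 + 313/140442 = 60567647/912873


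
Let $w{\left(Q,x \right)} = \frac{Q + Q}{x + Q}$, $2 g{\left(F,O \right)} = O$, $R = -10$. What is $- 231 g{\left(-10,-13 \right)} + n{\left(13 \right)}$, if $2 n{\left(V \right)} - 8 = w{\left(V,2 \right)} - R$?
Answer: $\frac{45341}{30} \approx 1511.4$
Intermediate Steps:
$g{\left(F,O \right)} = \frac{O}{2}$
$w{\left(Q,x \right)} = \frac{2 Q}{Q + x}$
$n{\left(V \right)} = 9 + \frac{V}{2 + V}$ ($n{\left(V \right)} = 4 + \frac{\frac{2 V}{V + 2} - -10}{2} = 4 + \frac{\frac{2 V}{2 + V} + 10}{2} = 4 + \frac{10 + \frac{2 V}{2 + V}}{2} = 4 + \left(5 + \frac{V}{2 + V}\right) = 9 + \frac{V}{2 + V}$)
$- 231 g{\left(-10,-13 \right)} + n{\left(13 \right)} = - 231 \cdot \frac{1}{2} \left(-13\right) + \frac{2 \left(9 + 5 \cdot 13\right)}{2 + 13} = \left(-231\right) \left(- \frac{13}{2}\right) + \frac{2 \left(9 + 65\right)}{15} = \frac{3003}{2} + 2 \cdot \frac{1}{15} \cdot 74 = \frac{3003}{2} + \frac{148}{15} = \frac{45341}{30}$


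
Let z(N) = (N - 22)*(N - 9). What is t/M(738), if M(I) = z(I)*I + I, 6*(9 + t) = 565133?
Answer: 565079/2311261020 ≈ 0.00024449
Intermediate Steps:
t = 565079/6 (t = -9 + (⅙)*565133 = -9 + 565133/6 = 565079/6 ≈ 94180.)
z(N) = (-22 + N)*(-9 + N)
M(I) = I + I*(198 + I² - 31*I) (M(I) = (198 + I² - 31*I)*I + I = I*(198 + I² - 31*I) + I = I + I*(198 + I² - 31*I))
t/M(738) = 565079/(6*((738*(199 + 738² - 31*738)))) = 565079/(6*((738*(199 + 544644 - 22878)))) = 565079/(6*((738*521965))) = (565079/6)/385210170 = (565079/6)*(1/385210170) = 565079/2311261020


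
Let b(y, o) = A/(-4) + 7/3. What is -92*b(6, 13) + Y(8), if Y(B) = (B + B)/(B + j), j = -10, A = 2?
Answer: -530/3 ≈ -176.67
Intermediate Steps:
Y(B) = 2*B/(-10 + B) (Y(B) = (B + B)/(B - 10) = (2*B)/(-10 + B) = 2*B/(-10 + B))
b(y, o) = 11/6 (b(y, o) = 2/(-4) + 7/3 = 2*(-¼) + 7*(⅓) = -½ + 7/3 = 11/6)
-92*b(6, 13) + Y(8) = -92*11/6 + 2*8/(-10 + 8) = -506/3 + 2*8/(-2) = -506/3 + 2*8*(-½) = -506/3 - 8 = -530/3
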